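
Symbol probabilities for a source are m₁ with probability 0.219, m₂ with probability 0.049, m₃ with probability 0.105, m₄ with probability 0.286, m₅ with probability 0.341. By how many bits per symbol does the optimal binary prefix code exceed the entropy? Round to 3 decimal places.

Entropy H = −Σ p log₂ p ≈ 2.0802 bits.
Huffman merges: 49/1000+21/200→77/500; 77/500+219/1000→373/1000; 143/500+341/1000→627/1000; 373/1000+627/1000→1. L = 1077/500 ≈ 2.1540.
L − H = 2.1540 − 2.0802 = 0.074 bits.

0.074 bits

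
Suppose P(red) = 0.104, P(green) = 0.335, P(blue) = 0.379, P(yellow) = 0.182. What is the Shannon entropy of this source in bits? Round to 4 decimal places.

1.8460 bits

H = −Σ pᵢ log₂ pᵢ.
−0.104·log₂(0.104) = 0.3396
−0.335·log₂(0.335) = 0.5286
−0.379·log₂(0.379) = 0.5305
−0.182·log₂(0.182) = 0.4474
Sum ≈ 1.8460 → 1.8460 bits.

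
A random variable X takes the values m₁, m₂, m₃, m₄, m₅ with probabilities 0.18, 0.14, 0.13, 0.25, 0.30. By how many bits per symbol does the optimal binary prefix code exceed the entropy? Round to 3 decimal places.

Entropy H = −Σ p log₂ p ≈ 2.2462 bits.
Huffman merges: 13/100+7/50→27/100; 9/50+1/4→43/100; 27/100+3/10→57/100; 43/100+57/100→1. L = 227/100 ≈ 2.2700.
L − H = 2.2700 − 2.2462 = 0.024 bits.

0.024 bits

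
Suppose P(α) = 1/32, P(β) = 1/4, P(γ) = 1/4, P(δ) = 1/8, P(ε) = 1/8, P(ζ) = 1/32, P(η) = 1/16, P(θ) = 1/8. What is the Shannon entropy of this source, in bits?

2.6875 bits

Each probability is a power of 1/2, so log₂(1/p) is an integer.
H = Σ p·log₂(1/p) = 1/32·5 + 1/4·2 + 1/4·2 + 1/8·3 + 1/8·3 + 1/32·5 + 1/16·4 + 1/8·3 = 2.6875 bits.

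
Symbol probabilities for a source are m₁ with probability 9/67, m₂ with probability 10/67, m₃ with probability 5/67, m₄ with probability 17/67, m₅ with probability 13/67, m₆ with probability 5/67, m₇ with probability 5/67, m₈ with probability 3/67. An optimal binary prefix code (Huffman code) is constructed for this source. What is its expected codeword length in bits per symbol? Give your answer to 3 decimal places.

2.821 bits/symbol

Repeatedly combine the two least-probable nodes; the expected code length is the sum of the merged weights.
merge 3/67 + 5/67 → 8/67
merge 5/67 + 5/67 → 10/67
merge 8/67 + 9/67 → 17/67
merge 10/67 + 10/67 → 20/67
merge 13/67 + 17/67 → 30/67
merge 17/67 + 20/67 → 37/67
merge 30/67 + 37/67 → 1
L = 8/67 + 10/67 + 17/67 + 20/67 + 30/67 + 37/67 + 1 = 189/67 ≈ 2.821 bits/symbol.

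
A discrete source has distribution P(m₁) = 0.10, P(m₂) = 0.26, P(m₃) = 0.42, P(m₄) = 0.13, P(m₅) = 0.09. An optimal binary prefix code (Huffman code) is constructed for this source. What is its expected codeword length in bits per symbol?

2.09 bits/symbol

Repeatedly combine the two least-probable nodes; the expected code length is the sum of the merged weights.
merge 9/100 + 1/10 → 19/100
merge 13/100 + 19/100 → 8/25
merge 13/50 + 8/25 → 29/50
merge 21/50 + 29/50 → 1
L = 19/100 + 8/25 + 29/50 + 1 = 209/100 = 2.09 bits/symbol.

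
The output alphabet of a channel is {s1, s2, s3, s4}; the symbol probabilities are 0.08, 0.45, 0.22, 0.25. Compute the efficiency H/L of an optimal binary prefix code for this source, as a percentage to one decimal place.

96.8%

Entropy H = −Σ p log₂ p ≈ 1.7905 bits.
Huffman merges: 2/25+11/50→3/10; 1/4+3/10→11/20; 9/20+11/20→1. L = 37/20 ≈ 1.8500.
Efficiency = H/L = 1.7905/1.8500 = 96.8%.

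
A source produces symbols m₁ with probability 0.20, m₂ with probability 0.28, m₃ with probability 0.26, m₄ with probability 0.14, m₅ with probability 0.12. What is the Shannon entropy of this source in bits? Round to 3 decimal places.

2.248 bits

H = −Σ pᵢ log₂ pᵢ.
−0.20·log₂(0.20) = 0.4644
−0.28·log₂(0.28) = 0.5142
−0.26·log₂(0.26) = 0.5053
−0.14·log₂(0.14) = 0.3971
−0.12·log₂(0.12) = 0.3671
Sum ≈ 2.2481 → 2.248 bits.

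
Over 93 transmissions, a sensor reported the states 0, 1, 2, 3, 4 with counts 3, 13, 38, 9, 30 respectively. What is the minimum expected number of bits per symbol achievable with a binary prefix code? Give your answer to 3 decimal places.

Probabilities are the counts divided by 93.
Repeatedly combine the two least-probable nodes; the expected code length is the sum of the merged weights.
merge 1/31 + 3/31 → 4/31
merge 4/31 + 13/93 → 25/93
merge 25/93 + 10/31 → 55/93
merge 38/93 + 55/93 → 1
L = 4/31 + 25/93 + 55/93 + 1 = 185/93 ≈ 1.989 bits/symbol.

1.989 bits/symbol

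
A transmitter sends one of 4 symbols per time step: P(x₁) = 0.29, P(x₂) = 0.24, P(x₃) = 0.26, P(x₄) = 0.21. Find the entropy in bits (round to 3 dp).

1.990 bits

H = −Σ pᵢ log₂ pᵢ.
−0.29·log₂(0.29) = 0.5179
−0.24·log₂(0.24) = 0.4941
−0.26·log₂(0.26) = 0.5053
−0.21·log₂(0.21) = 0.4728
Sum ≈ 1.9901 → 1.990 bits.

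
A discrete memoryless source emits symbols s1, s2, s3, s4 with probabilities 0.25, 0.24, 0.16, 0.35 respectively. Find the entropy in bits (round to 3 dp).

H = −Σ pᵢ log₂ pᵢ.
−0.25·log₂(0.25) = 0.5000
−0.24·log₂(0.24) = 0.4941
−0.16·log₂(0.16) = 0.4230
−0.35·log₂(0.35) = 0.5301
Sum ≈ 1.9473 → 1.947 bits.

1.947 bits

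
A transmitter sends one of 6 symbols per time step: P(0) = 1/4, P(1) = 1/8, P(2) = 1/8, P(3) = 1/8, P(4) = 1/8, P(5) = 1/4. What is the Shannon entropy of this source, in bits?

Each probability is a power of 1/2, so log₂(1/p) is an integer.
H = Σ p·log₂(1/p) = 1/4·2 + 1/8·3 + 1/8·3 + 1/8·3 + 1/8·3 + 1/4·2 = 2.5 bits.

2.5 bits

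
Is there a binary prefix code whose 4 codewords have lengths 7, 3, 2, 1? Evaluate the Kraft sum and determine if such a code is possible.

0.8828125; yes

With common denominator 2^7 = 128: Σ 2^(−ℓᵢ) = 1/128 + 16/128 + 32/128 + 64/128 = 113/128 = 0.8828125.
Kraft's inequality requires Σ ≤ 1; here Σ = 0.8828125 ≤ 1, so such a prefix code exists.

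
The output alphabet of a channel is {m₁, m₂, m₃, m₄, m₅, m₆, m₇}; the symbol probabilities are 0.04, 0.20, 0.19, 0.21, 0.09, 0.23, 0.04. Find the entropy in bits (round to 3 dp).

2.564 bits

H = −Σ pᵢ log₂ pᵢ.
−0.04·log₂(0.04) = 0.1858
−0.20·log₂(0.20) = 0.4644
−0.19·log₂(0.19) = 0.4552
−0.21·log₂(0.21) = 0.4728
−0.09·log₂(0.09) = 0.3127
−0.23·log₂(0.23) = 0.4877
−0.04·log₂(0.04) = 0.1858
Sum ≈ 2.5643 → 2.564 bits.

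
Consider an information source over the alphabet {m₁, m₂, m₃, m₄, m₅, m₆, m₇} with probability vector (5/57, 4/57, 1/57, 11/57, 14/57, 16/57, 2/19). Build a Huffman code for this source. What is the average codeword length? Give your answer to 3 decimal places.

2.544 bits/symbol

Repeatedly combine the two least-probable nodes; the expected code length is the sum of the merged weights.
merge 1/57 + 4/57 → 5/57
merge 5/57 + 5/57 → 10/57
merge 2/19 + 10/57 → 16/57
merge 11/57 + 14/57 → 25/57
merge 16/57 + 16/57 → 32/57
merge 25/57 + 32/57 → 1
L = 5/57 + 10/57 + 16/57 + 25/57 + 32/57 + 1 = 145/57 ≈ 2.544 bits/symbol.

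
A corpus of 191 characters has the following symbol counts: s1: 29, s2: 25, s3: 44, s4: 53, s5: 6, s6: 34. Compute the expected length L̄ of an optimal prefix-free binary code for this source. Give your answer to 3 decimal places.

2.476 bits/symbol

Probabilities are the counts divided by 191.
Repeatedly combine the two least-probable nodes; the expected code length is the sum of the merged weights.
merge 6/191 + 25/191 → 31/191
merge 29/191 + 31/191 → 60/191
merge 34/191 + 44/191 → 78/191
merge 53/191 + 60/191 → 113/191
merge 78/191 + 113/191 → 1
L = 31/191 + 60/191 + 78/191 + 113/191 + 1 = 473/191 ≈ 2.476 bits/symbol.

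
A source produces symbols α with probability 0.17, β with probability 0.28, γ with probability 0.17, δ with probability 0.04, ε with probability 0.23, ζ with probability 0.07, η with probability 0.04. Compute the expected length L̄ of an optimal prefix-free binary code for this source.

Repeatedly combine the two least-probable nodes; the expected code length is the sum of the merged weights.
merge 1/25 + 1/25 → 2/25
merge 7/100 + 2/25 → 3/20
merge 3/20 + 17/100 → 8/25
merge 17/100 + 23/100 → 2/5
merge 7/25 + 8/25 → 3/5
merge 2/5 + 3/5 → 1
L = 2/25 + 3/20 + 8/25 + 2/5 + 3/5 + 1 = 51/20 = 2.55 bits/symbol.

2.55 bits/symbol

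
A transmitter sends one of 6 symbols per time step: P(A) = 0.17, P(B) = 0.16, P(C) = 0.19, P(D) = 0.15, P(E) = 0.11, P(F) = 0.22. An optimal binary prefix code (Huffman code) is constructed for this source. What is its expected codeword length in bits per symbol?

2.59 bits/symbol

Repeatedly combine the two least-probable nodes; the expected code length is the sum of the merged weights.
merge 11/100 + 3/20 → 13/50
merge 4/25 + 17/100 → 33/100
merge 19/100 + 11/50 → 41/100
merge 13/50 + 33/100 → 59/100
merge 41/100 + 59/100 → 1
L = 13/50 + 33/100 + 41/100 + 59/100 + 1 = 259/100 = 2.59 bits/symbol.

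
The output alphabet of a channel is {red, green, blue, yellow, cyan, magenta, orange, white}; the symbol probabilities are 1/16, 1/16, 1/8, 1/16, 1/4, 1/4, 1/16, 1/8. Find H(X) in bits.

2.75 bits

Each probability is a power of 1/2, so log₂(1/p) is an integer.
H = Σ p·log₂(1/p) = 1/16·4 + 1/16·4 + 1/8·3 + 1/16·4 + 1/4·2 + 1/4·2 + 1/16·4 + 1/8·3 = 2.75 bits.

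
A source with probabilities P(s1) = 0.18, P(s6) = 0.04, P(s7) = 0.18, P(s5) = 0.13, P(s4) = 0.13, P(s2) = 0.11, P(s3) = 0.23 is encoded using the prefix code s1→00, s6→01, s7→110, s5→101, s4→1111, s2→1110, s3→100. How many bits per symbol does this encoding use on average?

3.02 bits/symbol

L̄ = Σ pᵢ·ℓᵢ = 0.18·2 + 0.04·2 + 0.18·3 + 0.13·3 + 0.13·4 + 0.11·4 + 0.23·3 = 3.02 bits/symbol.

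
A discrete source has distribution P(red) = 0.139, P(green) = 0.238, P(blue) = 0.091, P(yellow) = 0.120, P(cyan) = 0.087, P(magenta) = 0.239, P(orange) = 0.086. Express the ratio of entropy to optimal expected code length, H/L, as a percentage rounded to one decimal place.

Entropy H = −Σ p log₂ p ≈ 2.6747 bits.
Huffman merges: 43/500+87/1000→173/1000; 91/1000+3/25→211/1000; 139/1000+173/1000→39/125; 211/1000+119/500→449/1000; 239/1000+39/125→551/1000; 449/1000+551/1000→1. L = 337/125 ≈ 2.6960.
Efficiency = H/L = 2.6747/2.6960 = 99.2%.

99.2%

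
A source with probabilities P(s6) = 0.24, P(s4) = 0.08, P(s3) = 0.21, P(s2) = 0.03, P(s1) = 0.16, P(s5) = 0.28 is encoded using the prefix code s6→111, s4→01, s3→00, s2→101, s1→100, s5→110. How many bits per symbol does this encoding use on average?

2.71 bits/symbol

L̄ = Σ pᵢ·ℓᵢ = 0.24·3 + 0.08·2 + 0.21·2 + 0.03·3 + 0.16·3 + 0.28·3 = 2.71 bits/symbol.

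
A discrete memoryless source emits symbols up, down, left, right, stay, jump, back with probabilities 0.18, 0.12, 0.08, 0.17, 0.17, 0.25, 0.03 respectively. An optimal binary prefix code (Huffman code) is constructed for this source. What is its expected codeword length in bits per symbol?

2.68 bits/symbol

Repeatedly combine the two least-probable nodes; the expected code length is the sum of the merged weights.
merge 3/100 + 2/25 → 11/100
merge 11/100 + 3/25 → 23/100
merge 17/100 + 17/100 → 17/50
merge 9/50 + 23/100 → 41/100
merge 1/4 + 17/50 → 59/100
merge 41/100 + 59/100 → 1
L = 11/100 + 23/100 + 17/50 + 41/100 + 59/100 + 1 = 67/25 = 2.68 bits/symbol.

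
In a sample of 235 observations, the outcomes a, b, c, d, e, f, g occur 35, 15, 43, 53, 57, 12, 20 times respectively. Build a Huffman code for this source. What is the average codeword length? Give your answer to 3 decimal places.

Probabilities are the counts divided by 235.
Repeatedly combine the two least-probable nodes; the expected code length is the sum of the merged weights.
merge 12/235 + 3/47 → 27/235
merge 4/47 + 27/235 → 1/5
merge 7/47 + 43/235 → 78/235
merge 1/5 + 53/235 → 20/47
merge 57/235 + 78/235 → 27/47
merge 20/47 + 27/47 → 1
L = 27/235 + 1/5 + 78/235 + 20/47 + 27/47 + 1 = 622/235 ≈ 2.647 bits/symbol.

2.647 bits/symbol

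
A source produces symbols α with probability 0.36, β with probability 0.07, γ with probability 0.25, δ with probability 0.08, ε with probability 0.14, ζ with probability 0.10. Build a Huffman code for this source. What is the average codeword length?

2.39 bits/symbol

Repeatedly combine the two least-probable nodes; the expected code length is the sum of the merged weights.
merge 7/100 + 2/25 → 3/20
merge 1/10 + 7/50 → 6/25
merge 3/20 + 6/25 → 39/100
merge 1/4 + 9/25 → 61/100
merge 39/100 + 61/100 → 1
L = 3/20 + 6/25 + 39/100 + 61/100 + 1 = 239/100 = 2.39 bits/symbol.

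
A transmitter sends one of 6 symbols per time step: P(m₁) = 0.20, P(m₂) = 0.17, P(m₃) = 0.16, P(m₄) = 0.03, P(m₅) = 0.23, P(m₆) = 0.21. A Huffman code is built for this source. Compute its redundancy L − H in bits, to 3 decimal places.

0.116 bits

Entropy H = −Σ p log₂ p ≈ 2.4342 bits.
Huffman merges: 3/100+4/25→19/100; 17/100+19/100→9/25; 1/5+21/100→41/100; 23/100+9/25→59/100; 41/100+59/100→1. L = 51/20 ≈ 2.5500.
L − H = 2.5500 − 2.4342 = 0.116 bits.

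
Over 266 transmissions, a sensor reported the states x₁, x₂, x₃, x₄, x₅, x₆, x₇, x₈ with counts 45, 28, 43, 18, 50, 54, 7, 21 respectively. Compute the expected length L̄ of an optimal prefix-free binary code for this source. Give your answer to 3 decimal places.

Probabilities are the counts divided by 266.
Repeatedly combine the two least-probable nodes; the expected code length is the sum of the merged weights.
merge 1/38 + 9/133 → 25/266
merge 3/38 + 25/266 → 23/133
merge 2/19 + 43/266 → 71/266
merge 45/266 + 23/133 → 13/38
merge 25/133 + 27/133 → 52/133
merge 71/266 + 13/38 → 81/133
merge 52/133 + 81/133 → 1
L = 25/266 + 23/133 + 71/266 + 13/38 + 52/133 + 81/133 + 1 = 765/266 ≈ 2.876 bits/symbol.

2.876 bits/symbol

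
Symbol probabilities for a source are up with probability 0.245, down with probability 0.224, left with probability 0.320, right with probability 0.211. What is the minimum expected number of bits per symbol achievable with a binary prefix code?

Repeatedly combine the two least-probable nodes; the expected code length is the sum of the merged weights.
merge 211/1000 + 28/125 → 87/200
merge 49/200 + 8/25 → 113/200
merge 87/200 + 113/200 → 1
L = 87/200 + 113/200 + 1 = 2 bits/symbol.

2 bits/symbol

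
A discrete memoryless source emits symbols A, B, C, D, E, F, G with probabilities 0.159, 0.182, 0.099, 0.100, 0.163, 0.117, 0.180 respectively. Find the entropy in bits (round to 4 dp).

2.7657 bits

H = −Σ pᵢ log₂ pᵢ.
−0.159·log₂(0.159) = 0.4218
−0.182·log₂(0.182) = 0.4474
−0.099·log₂(0.099) = 0.3303
−0.100·log₂(0.100) = 0.3322
−0.163·log₂(0.163) = 0.4266
−0.117·log₂(0.117) = 0.3622
−0.180·log₂(0.180) = 0.4453
Sum ≈ 2.7657 → 2.7657 bits.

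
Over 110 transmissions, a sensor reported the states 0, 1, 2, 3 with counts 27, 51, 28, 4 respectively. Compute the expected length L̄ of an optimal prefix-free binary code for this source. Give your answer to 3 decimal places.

1.818 bits/symbol

Probabilities are the counts divided by 110.
Repeatedly combine the two least-probable nodes; the expected code length is the sum of the merged weights.
merge 2/55 + 27/110 → 31/110
merge 14/55 + 31/110 → 59/110
merge 51/110 + 59/110 → 1
L = 31/110 + 59/110 + 1 = 20/11 ≈ 1.818 bits/symbol.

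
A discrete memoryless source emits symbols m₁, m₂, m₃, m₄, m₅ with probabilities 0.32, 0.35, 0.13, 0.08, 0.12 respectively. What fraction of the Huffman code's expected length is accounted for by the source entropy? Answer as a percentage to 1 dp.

96.2%

Entropy H = −Σ p log₂ p ≈ 2.0974 bits.
Huffman merges: 2/25+3/25→1/5; 13/100+1/5→33/100; 8/25+33/100→13/20; 7/20+13/20→1. L = 109/50 ≈ 2.1800.
Efficiency = H/L = 2.0974/2.1800 = 96.2%.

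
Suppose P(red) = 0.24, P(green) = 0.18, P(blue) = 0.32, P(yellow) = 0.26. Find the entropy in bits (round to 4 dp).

H = −Σ pᵢ log₂ pᵢ.
−0.24·log₂(0.24) = 0.4941
−0.18·log₂(0.18) = 0.4453
−0.32·log₂(0.32) = 0.5260
−0.26·log₂(0.26) = 0.5053
Sum ≈ 1.9708 → 1.9708 bits.

1.9708 bits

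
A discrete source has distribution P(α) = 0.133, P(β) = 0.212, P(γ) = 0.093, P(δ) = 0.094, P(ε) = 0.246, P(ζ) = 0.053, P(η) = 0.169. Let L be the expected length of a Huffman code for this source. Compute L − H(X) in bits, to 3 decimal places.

0.031 bits

Entropy H = −Σ p log₂ p ≈ 2.6567 bits.
Huffman merges: 53/1000+93/1000→73/500; 47/500+133/1000→227/1000; 73/500+169/1000→63/200; 53/250+227/1000→439/1000; 123/500+63/200→561/1000; 439/1000+561/1000→1. L = 336/125 ≈ 2.6880.
L − H = 2.6880 − 2.6567 = 0.031 bits.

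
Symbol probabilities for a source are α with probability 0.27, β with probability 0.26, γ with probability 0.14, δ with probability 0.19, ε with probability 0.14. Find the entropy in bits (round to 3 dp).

H = −Σ pᵢ log₂ pᵢ.
−0.27·log₂(0.27) = 0.5100
−0.26·log₂(0.26) = 0.5053
−0.14·log₂(0.14) = 0.3971
−0.19·log₂(0.19) = 0.4552
−0.14·log₂(0.14) = 0.3971
Sum ≈ 2.2648 → 2.265 bits.

2.265 bits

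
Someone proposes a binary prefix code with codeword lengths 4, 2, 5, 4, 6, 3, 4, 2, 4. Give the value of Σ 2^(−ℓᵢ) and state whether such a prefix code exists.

With common denominator 2^6 = 64: Σ 2^(−ℓᵢ) = 4/64 + 16/64 + 2/64 + 4/64 + 1/64 + 8/64 + 4/64 + 16/64 + 4/64 = 59/64 = 0.921875.
Kraft's inequality requires Σ ≤ 1; here Σ = 0.921875 ≤ 1, so such a prefix code exists.

0.921875; yes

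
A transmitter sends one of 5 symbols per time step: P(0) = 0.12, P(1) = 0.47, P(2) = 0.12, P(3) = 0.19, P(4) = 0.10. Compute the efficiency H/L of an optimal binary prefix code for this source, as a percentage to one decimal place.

Entropy H = −Σ p log₂ p ≈ 2.0335 bits.
Huffman merges: 1/10+3/25→11/50; 3/25+19/100→31/100; 11/50+31/100→53/100; 47/100+53/100→1. L = 103/50 ≈ 2.0600.
Efficiency = H/L = 2.0335/2.0600 = 98.7%.

98.7%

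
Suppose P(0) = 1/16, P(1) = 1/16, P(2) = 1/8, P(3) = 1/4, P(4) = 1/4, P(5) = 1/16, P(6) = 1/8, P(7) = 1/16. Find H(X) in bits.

2.75 bits

Each probability is a power of 1/2, so log₂(1/p) is an integer.
H = Σ p·log₂(1/p) = 1/16·4 + 1/16·4 + 1/8·3 + 1/4·2 + 1/4·2 + 1/16·4 + 1/8·3 + 1/16·4 = 2.75 bits.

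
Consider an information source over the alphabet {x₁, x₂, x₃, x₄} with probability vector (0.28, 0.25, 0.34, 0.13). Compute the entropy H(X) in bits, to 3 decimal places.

1.926 bits

H = −Σ pᵢ log₂ pᵢ.
−0.28·log₂(0.28) = 0.5142
−0.25·log₂(0.25) = 0.5000
−0.34·log₂(0.34) = 0.5292
−0.13·log₂(0.13) = 0.3826
Sum ≈ 1.9260 → 1.926 bits.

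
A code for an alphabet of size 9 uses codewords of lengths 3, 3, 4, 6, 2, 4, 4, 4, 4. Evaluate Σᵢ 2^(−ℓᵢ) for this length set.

0.828125

With common denominator 2^6 = 64: Σ 2^(−ℓᵢ) = 8/64 + 8/64 + 4/64 + 1/64 + 16/64 + 4/64 + 4/64 + 4/64 + 4/64 = 53/64 = 0.828125.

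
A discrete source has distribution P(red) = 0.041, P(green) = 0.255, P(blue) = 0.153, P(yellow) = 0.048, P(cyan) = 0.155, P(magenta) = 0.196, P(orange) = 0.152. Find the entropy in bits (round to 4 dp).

H = −Σ pᵢ log₂ pᵢ.
−0.041·log₂(0.041) = 0.1889
−0.255·log₂(0.255) = 0.5027
−0.153·log₂(0.153) = 0.4144
−0.048·log₂(0.048) = 0.2103
−0.155·log₂(0.155) = 0.4169
−0.196·log₂(0.196) = 0.4608
−0.152·log₂(0.152) = 0.4131
Sum ≈ 2.6071 → 2.6071 bits.

2.6071 bits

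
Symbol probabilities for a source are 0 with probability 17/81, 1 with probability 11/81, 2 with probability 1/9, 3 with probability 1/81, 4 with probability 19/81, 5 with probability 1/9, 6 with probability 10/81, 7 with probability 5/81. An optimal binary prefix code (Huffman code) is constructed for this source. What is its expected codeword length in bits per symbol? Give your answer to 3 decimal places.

2.815 bits/symbol

Repeatedly combine the two least-probable nodes; the expected code length is the sum of the merged weights.
merge 1/81 + 5/81 → 2/27
merge 2/27 + 1/9 → 5/27
merge 1/9 + 10/81 → 19/81
merge 11/81 + 5/27 → 26/81
merge 17/81 + 19/81 → 4/9
merge 19/81 + 26/81 → 5/9
merge 4/9 + 5/9 → 1
L = 2/27 + 5/27 + 19/81 + 26/81 + 4/9 + 5/9 + 1 = 76/27 ≈ 2.815 bits/symbol.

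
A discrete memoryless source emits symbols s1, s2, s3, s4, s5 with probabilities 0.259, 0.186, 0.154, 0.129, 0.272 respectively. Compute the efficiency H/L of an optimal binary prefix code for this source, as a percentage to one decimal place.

Entropy H = −Σ p log₂ p ≈ 2.2638 bits.
Huffman merges: 129/1000+77/500→283/1000; 93/500+259/1000→89/200; 34/125+283/1000→111/200; 89/200+111/200→1. L = 2283/1000 ≈ 2.2830.
Efficiency = H/L = 2.2638/2.2830 = 99.2%.

99.2%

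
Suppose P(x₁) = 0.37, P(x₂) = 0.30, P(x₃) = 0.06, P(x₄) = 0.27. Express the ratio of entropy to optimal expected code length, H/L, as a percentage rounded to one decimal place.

Entropy H = −Σ p log₂ p ≈ 1.8054 bits.
Huffman merges: 3/50+27/100→33/100; 3/10+33/100→63/100; 37/100+63/100→1. L = 49/25 ≈ 1.9600.
Efficiency = H/L = 1.8054/1.9600 = 92.1%.

92.1%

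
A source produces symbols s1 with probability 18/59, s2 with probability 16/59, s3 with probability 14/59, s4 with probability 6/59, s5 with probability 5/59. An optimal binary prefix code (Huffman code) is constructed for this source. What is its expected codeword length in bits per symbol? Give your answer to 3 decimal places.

2.186 bits/symbol

Repeatedly combine the two least-probable nodes; the expected code length is the sum of the merged weights.
merge 5/59 + 6/59 → 11/59
merge 11/59 + 14/59 → 25/59
merge 16/59 + 18/59 → 34/59
merge 25/59 + 34/59 → 1
L = 11/59 + 25/59 + 34/59 + 1 = 129/59 ≈ 2.186 bits/symbol.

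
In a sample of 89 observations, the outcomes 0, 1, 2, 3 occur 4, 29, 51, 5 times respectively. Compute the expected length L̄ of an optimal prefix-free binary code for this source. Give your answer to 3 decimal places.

1.528 bits/symbol

Probabilities are the counts divided by 89.
Repeatedly combine the two least-probable nodes; the expected code length is the sum of the merged weights.
merge 4/89 + 5/89 → 9/89
merge 9/89 + 29/89 → 38/89
merge 38/89 + 51/89 → 1
L = 9/89 + 38/89 + 1 = 136/89 ≈ 1.528 bits/symbol.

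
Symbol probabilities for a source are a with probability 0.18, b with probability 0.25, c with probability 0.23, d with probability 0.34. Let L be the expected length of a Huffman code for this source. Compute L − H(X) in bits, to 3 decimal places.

Entropy H = −Σ p log₂ p ≈ 1.9621 bits.
Huffman merges: 9/50+23/100→41/100; 1/4+17/50→59/100; 41/100+59/100→1. L = 2 ≈ 2.0000.
L − H = 2.0000 − 1.9621 = 0.038 bits.

0.038 bits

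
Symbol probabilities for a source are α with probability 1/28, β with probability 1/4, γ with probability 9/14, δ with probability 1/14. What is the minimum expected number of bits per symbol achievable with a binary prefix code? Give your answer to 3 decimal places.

Repeatedly combine the two least-probable nodes; the expected code length is the sum of the merged weights.
merge 1/28 + 1/14 → 3/28
merge 3/28 + 1/4 → 5/14
merge 5/14 + 9/14 → 1
L = 3/28 + 5/14 + 1 = 41/28 ≈ 1.464 bits/symbol.

1.464 bits/symbol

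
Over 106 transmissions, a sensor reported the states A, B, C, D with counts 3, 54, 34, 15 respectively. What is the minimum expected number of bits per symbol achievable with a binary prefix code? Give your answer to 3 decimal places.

Probabilities are the counts divided by 106.
Repeatedly combine the two least-probable nodes; the expected code length is the sum of the merged weights.
merge 3/106 + 15/106 → 9/53
merge 9/53 + 17/53 → 26/53
merge 26/53 + 27/53 → 1
L = 9/53 + 26/53 + 1 = 88/53 ≈ 1.660 bits/symbol.

1.660 bits/symbol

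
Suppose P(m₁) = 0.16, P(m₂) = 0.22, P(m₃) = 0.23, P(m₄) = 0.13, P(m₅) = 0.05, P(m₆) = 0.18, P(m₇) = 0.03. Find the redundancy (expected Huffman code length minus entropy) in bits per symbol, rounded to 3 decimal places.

0.043 bits

Entropy H = −Σ p log₂ p ≈ 2.5871 bits.
Huffman merges: 3/100+1/20→2/25; 2/25+13/100→21/100; 4/25+9/50→17/50; 21/100+11/50→43/100; 23/100+17/50→57/100; 43/100+57/100→1. L = 263/100 ≈ 2.6300.
L − H = 2.6300 − 2.5871 = 0.043 bits.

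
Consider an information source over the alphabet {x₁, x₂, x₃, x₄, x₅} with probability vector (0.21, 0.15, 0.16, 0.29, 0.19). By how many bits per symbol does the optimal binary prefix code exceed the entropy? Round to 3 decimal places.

Entropy H = −Σ p log₂ p ≈ 2.2795 bits.
Huffman merges: 3/20+4/25→31/100; 19/100+21/100→2/5; 29/100+31/100→3/5; 2/5+3/5→1. L = 231/100 ≈ 2.3100.
L − H = 2.3100 − 2.2795 = 0.030 bits.

0.030 bits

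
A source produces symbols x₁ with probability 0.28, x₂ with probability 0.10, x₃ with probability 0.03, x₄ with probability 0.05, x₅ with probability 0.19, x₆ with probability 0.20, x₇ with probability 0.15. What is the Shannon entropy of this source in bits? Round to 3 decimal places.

H = −Σ pᵢ log₂ pᵢ.
−0.28·log₂(0.28) = 0.5142
−0.10·log₂(0.10) = 0.3322
−0.03·log₂(0.03) = 0.1518
−0.05·log₂(0.05) = 0.2161
−0.19·log₂(0.19) = 0.4552
−0.20·log₂(0.20) = 0.4644
−0.15·log₂(0.15) = 0.4105
Sum ≈ 2.5444 → 2.544 bits.

2.544 bits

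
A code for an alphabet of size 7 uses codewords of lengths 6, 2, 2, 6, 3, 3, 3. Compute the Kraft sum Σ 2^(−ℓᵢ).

With common denominator 2^6 = 64: Σ 2^(−ℓᵢ) = 1/64 + 16/64 + 16/64 + 1/64 + 8/64 + 8/64 + 8/64 = 58/64 = 0.90625.

0.90625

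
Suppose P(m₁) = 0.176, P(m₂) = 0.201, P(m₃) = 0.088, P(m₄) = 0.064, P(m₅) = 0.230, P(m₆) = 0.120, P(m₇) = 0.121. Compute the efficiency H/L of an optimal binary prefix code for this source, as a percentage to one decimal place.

Entropy H = −Σ p log₂ p ≈ 2.6922 bits.
Huffman merges: 8/125+11/125→19/125; 3/25+121/1000→241/1000; 19/125+22/125→41/125; 201/1000+23/100→431/1000; 241/1000+41/125→569/1000; 431/1000+569/1000→1. L = 2721/1000 ≈ 2.7210.
Efficiency = H/L = 2.6922/2.7210 = 98.9%.

98.9%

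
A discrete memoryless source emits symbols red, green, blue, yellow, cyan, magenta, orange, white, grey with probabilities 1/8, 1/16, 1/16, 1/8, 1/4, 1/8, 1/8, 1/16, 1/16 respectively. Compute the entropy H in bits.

Each probability is a power of 1/2, so log₂(1/p) is an integer.
H = Σ p·log₂(1/p) = 1/8·3 + 1/16·4 + 1/16·4 + 1/8·3 + 1/4·2 + 1/8·3 + 1/8·3 + 1/16·4 + 1/16·4 = 3 bits.

3 bits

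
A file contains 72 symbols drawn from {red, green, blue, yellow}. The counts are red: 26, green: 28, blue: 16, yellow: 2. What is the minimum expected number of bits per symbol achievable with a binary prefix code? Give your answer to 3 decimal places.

1.861 bits/symbol

Probabilities are the counts divided by 72.
Repeatedly combine the two least-probable nodes; the expected code length is the sum of the merged weights.
merge 1/36 + 2/9 → 1/4
merge 1/4 + 13/36 → 11/18
merge 7/18 + 11/18 → 1
L = 1/4 + 11/18 + 1 = 67/36 ≈ 1.861 bits/symbol.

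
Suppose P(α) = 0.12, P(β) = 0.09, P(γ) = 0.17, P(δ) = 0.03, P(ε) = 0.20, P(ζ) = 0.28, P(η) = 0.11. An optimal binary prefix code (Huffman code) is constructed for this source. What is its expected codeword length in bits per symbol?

2.64 bits/symbol

Repeatedly combine the two least-probable nodes; the expected code length is the sum of the merged weights.
merge 3/100 + 9/100 → 3/25
merge 11/100 + 3/25 → 23/100
merge 3/25 + 17/100 → 29/100
merge 1/5 + 23/100 → 43/100
merge 7/25 + 29/100 → 57/100
merge 43/100 + 57/100 → 1
L = 3/25 + 23/100 + 29/100 + 43/100 + 57/100 + 1 = 66/25 = 2.64 bits/symbol.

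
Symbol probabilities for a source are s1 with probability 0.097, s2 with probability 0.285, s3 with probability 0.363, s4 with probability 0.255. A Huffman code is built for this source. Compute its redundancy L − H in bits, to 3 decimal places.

0.113 bits

Entropy H = −Σ p log₂ p ≈ 1.8760 bits.
Huffman merges: 97/1000+51/200→44/125; 57/200+44/125→637/1000; 363/1000+637/1000→1. L = 1989/1000 ≈ 1.9890.
L − H = 1.9890 − 1.8760 = 0.113 bits.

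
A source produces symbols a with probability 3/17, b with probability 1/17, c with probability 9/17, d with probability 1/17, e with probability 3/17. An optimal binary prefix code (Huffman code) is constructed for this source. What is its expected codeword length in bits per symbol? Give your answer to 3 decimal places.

Repeatedly combine the two least-probable nodes; the expected code length is the sum of the merged weights.
merge 1/17 + 1/17 → 2/17
merge 2/17 + 3/17 → 5/17
merge 3/17 + 5/17 → 8/17
merge 8/17 + 9/17 → 1
L = 2/17 + 5/17 + 8/17 + 1 = 32/17 ≈ 1.882 bits/symbol.

1.882 bits/symbol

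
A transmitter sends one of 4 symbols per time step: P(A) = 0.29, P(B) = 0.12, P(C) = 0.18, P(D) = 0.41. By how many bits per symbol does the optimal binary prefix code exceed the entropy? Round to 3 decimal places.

Entropy H = −Σ p log₂ p ≈ 1.8577 bits.
Huffman merges: 3/25+9/50→3/10; 29/100+3/10→59/100; 41/100+59/100→1. L = 189/100 ≈ 1.8900.
L − H = 1.8900 − 1.8577 = 0.032 bits.

0.032 bits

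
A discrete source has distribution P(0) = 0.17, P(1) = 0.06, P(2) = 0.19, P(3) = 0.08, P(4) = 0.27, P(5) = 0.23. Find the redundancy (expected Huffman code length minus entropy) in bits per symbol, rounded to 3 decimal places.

0.027 bits

Entropy H = −Σ p log₂ p ≈ 2.4225 bits.
Huffman merges: 3/50+2/25→7/50; 7/50+17/100→31/100; 19/100+23/100→21/50; 27/100+31/100→29/50; 21/50+29/50→1. L = 49/20 ≈ 2.4500.
L − H = 2.4500 − 2.4225 = 0.027 bits.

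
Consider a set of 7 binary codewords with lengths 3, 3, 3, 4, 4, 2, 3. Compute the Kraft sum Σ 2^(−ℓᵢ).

With common denominator 2^4 = 16: Σ 2^(−ℓᵢ) = 2/16 + 2/16 + 2/16 + 1/16 + 1/16 + 4/16 + 2/16 = 14/16 = 0.875.

0.875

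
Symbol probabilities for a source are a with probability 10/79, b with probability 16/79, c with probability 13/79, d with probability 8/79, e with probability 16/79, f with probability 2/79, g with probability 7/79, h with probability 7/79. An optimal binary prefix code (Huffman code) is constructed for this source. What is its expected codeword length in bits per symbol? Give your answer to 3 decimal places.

Repeatedly combine the two least-probable nodes; the expected code length is the sum of the merged weights.
merge 2/79 + 7/79 → 9/79
merge 7/79 + 8/79 → 15/79
merge 9/79 + 10/79 → 19/79
merge 13/79 + 15/79 → 28/79
merge 16/79 + 16/79 → 32/79
merge 19/79 + 28/79 → 47/79
merge 32/79 + 47/79 → 1
L = 9/79 + 15/79 + 19/79 + 28/79 + 32/79 + 47/79 + 1 = 229/79 ≈ 2.899 bits/symbol.

2.899 bits/symbol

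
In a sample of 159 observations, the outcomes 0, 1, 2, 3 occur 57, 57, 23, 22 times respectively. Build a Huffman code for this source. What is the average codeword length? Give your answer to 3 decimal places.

Probabilities are the counts divided by 159.
Repeatedly combine the two least-probable nodes; the expected code length is the sum of the merged weights.
merge 22/159 + 23/159 → 15/53
merge 15/53 + 19/53 → 34/53
merge 19/53 + 34/53 → 1
L = 15/53 + 34/53 + 1 = 102/53 ≈ 1.925 bits/symbol.

1.925 bits/symbol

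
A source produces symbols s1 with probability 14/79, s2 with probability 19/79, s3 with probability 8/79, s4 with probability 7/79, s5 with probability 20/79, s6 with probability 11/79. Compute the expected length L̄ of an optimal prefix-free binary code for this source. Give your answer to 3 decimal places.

Repeatedly combine the two least-probable nodes; the expected code length is the sum of the merged weights.
merge 7/79 + 8/79 → 15/79
merge 11/79 + 14/79 → 25/79
merge 15/79 + 19/79 → 34/79
merge 20/79 + 25/79 → 45/79
merge 34/79 + 45/79 → 1
L = 15/79 + 25/79 + 34/79 + 45/79 + 1 = 198/79 ≈ 2.506 bits/symbol.

2.506 bits/symbol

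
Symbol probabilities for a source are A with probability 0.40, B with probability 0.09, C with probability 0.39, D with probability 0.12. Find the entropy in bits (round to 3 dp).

1.738 bits

H = −Σ pᵢ log₂ pᵢ.
−0.40·log₂(0.40) = 0.5288
−0.09·log₂(0.09) = 0.3127
−0.39·log₂(0.39) = 0.5298
−0.12·log₂(0.12) = 0.3671
Sum ≈ 1.7383 → 1.738 bits.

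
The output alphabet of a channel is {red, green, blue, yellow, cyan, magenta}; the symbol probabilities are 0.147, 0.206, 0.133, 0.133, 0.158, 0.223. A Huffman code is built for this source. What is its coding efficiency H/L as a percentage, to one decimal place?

Entropy H = −Σ p log₂ p ≈ 2.5537 bits.
Huffman merges: 133/1000+133/1000→133/500; 147/1000+79/500→61/200; 103/500+223/1000→429/1000; 133/500+61/200→571/1000; 429/1000+571/1000→1. L = 2571/1000 ≈ 2.5710.
Efficiency = H/L = 2.5537/2.5710 = 99.3%.

99.3%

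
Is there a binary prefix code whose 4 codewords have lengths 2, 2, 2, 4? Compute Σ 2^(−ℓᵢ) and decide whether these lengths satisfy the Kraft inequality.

With common denominator 2^4 = 16: Σ 2^(−ℓᵢ) = 4/16 + 4/16 + 4/16 + 1/16 = 13/16 = 0.8125.
Kraft's inequality requires Σ ≤ 1; here Σ = 0.8125 ≤ 1, so such a prefix code exists.

0.8125; yes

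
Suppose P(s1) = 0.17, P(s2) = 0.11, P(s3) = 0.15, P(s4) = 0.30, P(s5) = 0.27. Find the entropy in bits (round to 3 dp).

2.227 bits

H = −Σ pᵢ log₂ pᵢ.
−0.17·log₂(0.17) = 0.4346
−0.11·log₂(0.11) = 0.3503
−0.15·log₂(0.15) = 0.4105
−0.30·log₂(0.30) = 0.5211
−0.27·log₂(0.27) = 0.5100
Sum ≈ 2.2265 → 2.227 bits.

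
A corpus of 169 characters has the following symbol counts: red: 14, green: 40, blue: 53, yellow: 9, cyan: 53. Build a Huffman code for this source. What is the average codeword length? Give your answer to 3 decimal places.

Probabilities are the counts divided by 169.
Repeatedly combine the two least-probable nodes; the expected code length is the sum of the merged weights.
merge 9/169 + 14/169 → 23/169
merge 23/169 + 40/169 → 63/169
merge 53/169 + 53/169 → 106/169
merge 63/169 + 106/169 → 1
L = 23/169 + 63/169 + 106/169 + 1 = 361/169 ≈ 2.136 bits/symbol.

2.136 bits/symbol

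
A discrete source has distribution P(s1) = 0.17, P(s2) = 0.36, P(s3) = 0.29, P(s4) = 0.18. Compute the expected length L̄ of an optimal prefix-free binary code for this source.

1.99 bits/symbol

Repeatedly combine the two least-probable nodes; the expected code length is the sum of the merged weights.
merge 17/100 + 9/50 → 7/20
merge 29/100 + 7/20 → 16/25
merge 9/25 + 16/25 → 1
L = 7/20 + 16/25 + 1 = 199/100 = 1.99 bits/symbol.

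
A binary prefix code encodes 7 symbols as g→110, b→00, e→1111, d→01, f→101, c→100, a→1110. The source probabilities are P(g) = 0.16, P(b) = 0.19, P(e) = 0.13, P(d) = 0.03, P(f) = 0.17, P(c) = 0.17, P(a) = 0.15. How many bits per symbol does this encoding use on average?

L̄ = Σ pᵢ·ℓᵢ = 0.16·3 + 0.19·2 + 0.13·4 + 0.03·2 + 0.17·3 + 0.17·3 + 0.15·4 = 3.06 bits/symbol.

3.06 bits/symbol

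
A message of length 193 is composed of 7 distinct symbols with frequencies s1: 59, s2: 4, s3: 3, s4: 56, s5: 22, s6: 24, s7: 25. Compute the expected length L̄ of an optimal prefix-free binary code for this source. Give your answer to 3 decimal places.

2.440 bits/symbol

Probabilities are the counts divided by 193.
Repeatedly combine the two least-probable nodes; the expected code length is the sum of the merged weights.
merge 3/193 + 4/193 → 7/193
merge 7/193 + 22/193 → 29/193
merge 24/193 + 25/193 → 49/193
merge 29/193 + 49/193 → 78/193
merge 56/193 + 59/193 → 115/193
merge 78/193 + 115/193 → 1
L = 7/193 + 29/193 + 49/193 + 78/193 + 115/193 + 1 = 471/193 ≈ 2.440 bits/symbol.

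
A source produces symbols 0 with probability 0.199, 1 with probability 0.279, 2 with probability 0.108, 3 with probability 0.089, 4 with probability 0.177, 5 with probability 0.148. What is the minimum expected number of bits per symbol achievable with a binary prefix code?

2.522 bits/symbol

Repeatedly combine the two least-probable nodes; the expected code length is the sum of the merged weights.
merge 89/1000 + 27/250 → 197/1000
merge 37/250 + 177/1000 → 13/40
merge 197/1000 + 199/1000 → 99/250
merge 279/1000 + 13/40 → 151/250
merge 99/250 + 151/250 → 1
L = 197/1000 + 13/40 + 99/250 + 151/250 + 1 = 1261/500 = 2.522 bits/symbol.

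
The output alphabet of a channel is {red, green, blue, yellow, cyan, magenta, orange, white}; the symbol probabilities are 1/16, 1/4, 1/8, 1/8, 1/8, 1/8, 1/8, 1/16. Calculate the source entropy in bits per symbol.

2.875 bits

Each probability is a power of 1/2, so log₂(1/p) is an integer.
H = Σ p·log₂(1/p) = 1/16·4 + 1/4·2 + 1/8·3 + 1/8·3 + 1/8·3 + 1/8·3 + 1/8·3 + 1/16·4 = 2.875 bits.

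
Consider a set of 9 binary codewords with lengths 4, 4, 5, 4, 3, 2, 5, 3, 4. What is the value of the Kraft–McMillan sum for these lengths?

0.8125

With common denominator 2^5 = 32: Σ 2^(−ℓᵢ) = 2/32 + 2/32 + 1/32 + 2/32 + 4/32 + 8/32 + 1/32 + 4/32 + 2/32 = 26/32 = 0.8125.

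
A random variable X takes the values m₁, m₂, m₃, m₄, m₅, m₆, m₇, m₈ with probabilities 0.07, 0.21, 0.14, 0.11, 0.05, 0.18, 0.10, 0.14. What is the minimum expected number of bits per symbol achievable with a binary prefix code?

Repeatedly combine the two least-probable nodes; the expected code length is the sum of the merged weights.
merge 1/20 + 7/100 → 3/25
merge 1/10 + 11/100 → 21/100
merge 3/25 + 7/50 → 13/50
merge 7/50 + 9/50 → 8/25
merge 21/100 + 21/100 → 21/50
merge 13/50 + 8/25 → 29/50
merge 21/50 + 29/50 → 1
L = 3/25 + 21/100 + 13/50 + 8/25 + 21/50 + 29/50 + 1 = 291/100 = 2.91 bits/symbol.

2.91 bits/symbol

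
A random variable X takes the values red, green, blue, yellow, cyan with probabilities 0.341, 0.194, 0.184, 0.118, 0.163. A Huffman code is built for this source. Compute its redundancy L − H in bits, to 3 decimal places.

0.053 bits

Entropy H = −Σ p log₂ p ≈ 2.2280 bits.
Huffman merges: 59/500+163/1000→281/1000; 23/125+97/500→189/500; 281/1000+341/1000→311/500; 189/500+311/500→1. L = 2281/1000 ≈ 2.2810.
L − H = 2.2810 − 2.2280 = 0.053 bits.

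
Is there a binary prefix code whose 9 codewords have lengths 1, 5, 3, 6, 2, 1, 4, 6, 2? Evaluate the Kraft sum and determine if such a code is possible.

With common denominator 2^6 = 64: Σ 2^(−ℓᵢ) = 32/64 + 2/64 + 8/64 + 1/64 + 16/64 + 32/64 + 4/64 + 1/64 + 16/64 = 112/64 = 1.75.
Kraft's inequality requires Σ ≤ 1; here Σ = 1.75 > 1, so no such prefix code exists.

1.75; no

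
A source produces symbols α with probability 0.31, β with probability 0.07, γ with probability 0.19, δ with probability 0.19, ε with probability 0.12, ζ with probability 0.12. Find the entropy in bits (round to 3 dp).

H = −Σ pᵢ log₂ pᵢ.
−0.31·log₂(0.31) = 0.5238
−0.07·log₂(0.07) = 0.2686
−0.19·log₂(0.19) = 0.4552
−0.19·log₂(0.19) = 0.4552
−0.12·log₂(0.12) = 0.3671
−0.12·log₂(0.12) = 0.3671
Sum ≈ 2.4369 → 2.437 bits.

2.437 bits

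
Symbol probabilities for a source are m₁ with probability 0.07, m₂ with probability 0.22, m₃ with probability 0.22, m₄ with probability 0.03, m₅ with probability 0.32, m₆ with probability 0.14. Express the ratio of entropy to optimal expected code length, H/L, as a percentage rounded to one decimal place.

98.5%

Entropy H = −Σ p log₂ p ≈ 2.3046 bits.
Huffman merges: 3/100+7/100→1/10; 1/10+7/50→6/25; 11/50+11/50→11/25; 6/25+8/25→14/25; 11/25+14/25→1. L = 117/50 ≈ 2.3400.
Efficiency = H/L = 2.3046/2.3400 = 98.5%.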